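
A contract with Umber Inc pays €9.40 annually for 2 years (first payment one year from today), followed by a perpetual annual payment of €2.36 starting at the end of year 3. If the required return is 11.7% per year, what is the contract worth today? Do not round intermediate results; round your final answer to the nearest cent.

PV of 2-year annuity: €9.40 × [1 − (1+0.117)^−2] / 0.117 = 15.94933
Perpetuity value at year 2: €2.36 / 0.117 = 20.17094
PV of perpetuity: 20.17094 / (1+0.117)^2 = 16.16664
Total PV = 15.94933 + 16.16664 = 32.11597

€32.12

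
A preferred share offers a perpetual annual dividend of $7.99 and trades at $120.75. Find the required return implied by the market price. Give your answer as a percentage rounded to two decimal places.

6.62%

P = C/r ⇒ r = C/P = $7.99/$120.75 = 0.066170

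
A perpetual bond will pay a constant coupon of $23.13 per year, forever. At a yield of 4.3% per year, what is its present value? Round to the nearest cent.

$537.91

Level perpetuity: PV = C / r = $23.13 / 0.043 = $537.91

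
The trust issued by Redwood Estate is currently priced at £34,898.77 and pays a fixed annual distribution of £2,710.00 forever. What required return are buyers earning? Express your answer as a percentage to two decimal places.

7.77%

P = C/r ⇒ r = C/P = £2,710.00/£34,898.77 = 0.077653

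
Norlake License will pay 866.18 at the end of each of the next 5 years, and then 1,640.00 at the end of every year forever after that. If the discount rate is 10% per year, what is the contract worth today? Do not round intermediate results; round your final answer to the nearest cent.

13466.61

PV of 5-year annuity: 866.18 × [1 − (1+0.1)^−5] / 0.1 = 3283.50368
Perpetuity value at year 5: 1,640.00 / 0.1 = 16400.00000
PV of perpetuity: 16400.00000 / (1+0.1)^5 = 10183.10970
Total PV = 3283.50368 + 10183.10970 = 13466.61338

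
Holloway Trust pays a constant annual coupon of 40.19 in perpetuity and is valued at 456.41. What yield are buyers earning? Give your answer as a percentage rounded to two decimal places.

8.81%

P = C/r ⇒ r = C/P = 40.19/456.41 = 0.088057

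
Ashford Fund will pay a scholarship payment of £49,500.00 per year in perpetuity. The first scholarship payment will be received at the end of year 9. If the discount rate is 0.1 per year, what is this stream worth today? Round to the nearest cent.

Value at end of year 8: C / r = £49,500.00 / 0.1 = £495,000.0000
Discount to today: PV = £495,000.0000 / (1 + 0.1)^8 = £495,000.0000 / 2.143589 = £230,921.15

£230921.15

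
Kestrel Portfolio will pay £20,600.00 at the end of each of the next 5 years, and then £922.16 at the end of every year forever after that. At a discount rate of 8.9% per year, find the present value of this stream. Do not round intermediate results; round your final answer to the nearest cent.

£87100.29

PV of 5-year annuity: £20,600.00 × [1 − (1+0.089)^−5] / 0.089 = 80335.15181
Perpetuity value at year 5: £922.16 / 0.089 = 10361.34831
PV of perpetuity: 10361.34831 / (1+0.089)^5 = 6765.14134
Total PV = 80335.15181 + 6765.14134 = 87100.29316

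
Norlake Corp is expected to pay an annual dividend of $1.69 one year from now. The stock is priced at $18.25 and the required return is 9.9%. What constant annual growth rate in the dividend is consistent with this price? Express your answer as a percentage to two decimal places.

0.64%

P = D₁/(r−g) ⇒ g = r − D₁/P = 0.099 − $1.69/$18.25 = 0.006397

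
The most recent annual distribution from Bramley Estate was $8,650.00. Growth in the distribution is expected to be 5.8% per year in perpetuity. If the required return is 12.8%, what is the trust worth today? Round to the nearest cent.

D₁ = D₀ × (1 + g) = $8,650.00 × 1.058 = $9,151.7000
Growing perpetuity: P = D₁ / (r − g) = $9,151.7000 / (0.128 − 0.058) = $130,738.57

$130738.57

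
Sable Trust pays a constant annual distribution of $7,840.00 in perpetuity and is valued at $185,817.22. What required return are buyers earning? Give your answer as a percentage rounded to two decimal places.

P = C/r ⇒ r = C/P = $7,840.00/$185,817.22 = 0.042192

4.22%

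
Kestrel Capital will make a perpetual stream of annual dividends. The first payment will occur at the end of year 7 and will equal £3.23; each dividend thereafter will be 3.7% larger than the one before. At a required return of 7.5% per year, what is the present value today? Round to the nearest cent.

£55.08

Value at end of year 6: C₁ / (r − g) = £3.23 / (0.075 − 0.037) = £85.0000
Discount to today: PV = £85.0000 / (1 + 0.075)^6 = £85.0000 / 1.543302 = £55.08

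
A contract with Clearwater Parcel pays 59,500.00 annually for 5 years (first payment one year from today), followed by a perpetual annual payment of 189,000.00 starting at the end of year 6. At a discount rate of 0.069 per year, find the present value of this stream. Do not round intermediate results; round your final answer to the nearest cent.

PV of 5-year annuity: 59,500.00 × [1 − (1+0.069)^−5] / 0.069 = 244616.35494
Perpetuity value at year 5: 189,000.00 / 0.069 = 2739130.43478
PV of perpetuity: 2739130.43478 / (1+0.069)^5 = 1962113.77792
Total PV = 244616.35494 + 1962113.77792 = 2206730.13286

2206730.13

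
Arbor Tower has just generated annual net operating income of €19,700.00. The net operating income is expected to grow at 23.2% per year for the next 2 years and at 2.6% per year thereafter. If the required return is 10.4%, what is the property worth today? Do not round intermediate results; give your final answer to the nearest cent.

€369219.44

D_1 = 24270.40000
D_2 = 29901.13280
Terminal value at year 2: TV = D_2×(1+g_2)/(r−g_2) = 30678.56225/0.078 = 393314.90068
P_0 = D_1/(1+r)^1 + D_2/(1+r)^2 + TV/(1+r)^2
    = 21984.05797 + 24532.93426 + 322702.44293 = 369219.43515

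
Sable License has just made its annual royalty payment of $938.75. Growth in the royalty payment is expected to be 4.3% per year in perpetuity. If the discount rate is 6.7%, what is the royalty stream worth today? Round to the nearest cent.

D₁ = D₀ × (1 + g) = $938.75 × 1.043 = $979.1163
Growing perpetuity: P = D₁ / (r − g) = $979.1163 / (0.067 − 0.043) = $40,796.51

$40796.51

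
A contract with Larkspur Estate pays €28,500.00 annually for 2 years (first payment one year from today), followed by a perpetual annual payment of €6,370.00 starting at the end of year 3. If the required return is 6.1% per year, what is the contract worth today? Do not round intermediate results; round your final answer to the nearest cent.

PV of 2-year annuity: €28,500.00 × [1 − (1+0.061)^−2] / 0.061 = 52178.55934
Perpetuity value at year 2: €6,370.00 / 0.061 = 104426.22951
PV of perpetuity: 104426.22951 / (1+0.061)^2 = 92763.86379
Total PV = 52178.55934 + 92763.86379 = 144942.42313

€144942.42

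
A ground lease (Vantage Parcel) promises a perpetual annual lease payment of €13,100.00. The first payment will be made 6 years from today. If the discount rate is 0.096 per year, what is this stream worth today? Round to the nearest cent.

Value at end of year 5: C / r = €13,100.00 / 0.096 = €136,458.3333
Discount to today: PV = €136,458.3333 / (1 + 0.096)^5 = €136,458.3333 / 1.581440 = €86,287.38

€86287.38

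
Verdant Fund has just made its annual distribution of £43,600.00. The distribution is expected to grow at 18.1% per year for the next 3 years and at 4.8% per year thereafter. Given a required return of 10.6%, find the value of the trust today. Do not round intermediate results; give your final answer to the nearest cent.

D_1 = 51491.60000
D_2 = 60811.57960
D_3 = 71818.47551
Terminal value at year 3: TV = D_3×(1+g_2)/(r−g_2) = 75265.76233/0.058 = 1297685.55745
P_0 = D_1/(1+r)^1 + D_2/(1+r)^2 + D_3/(1+r)^3 + TV/(1+r)^3
    = 46556.60036 + 49713.69351 + 53084.87526 + 959188.78061 = 1108543.94975

£1108543.95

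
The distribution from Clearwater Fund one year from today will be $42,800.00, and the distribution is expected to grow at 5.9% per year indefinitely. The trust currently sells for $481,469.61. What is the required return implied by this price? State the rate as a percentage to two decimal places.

14.79%

P = D₁/(r − g) ⇒ r = D₁/P + g = $42,800.0000/$481,469.61 + 0.059 = 0.088894 + 0.059 = 0.147894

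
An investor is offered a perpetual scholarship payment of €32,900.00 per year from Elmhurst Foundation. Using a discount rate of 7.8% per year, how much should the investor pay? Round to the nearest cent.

Level perpetuity: PV = C / r = €32,900.00 / 0.078 = €421,794.87

€421794.87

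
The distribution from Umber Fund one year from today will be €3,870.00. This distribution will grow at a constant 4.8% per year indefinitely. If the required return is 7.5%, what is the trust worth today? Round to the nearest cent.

€143333.33

Growing perpetuity: P = D₁ / (r − g) = €3,870.0000 / (0.075 − 0.048) = €143,333.33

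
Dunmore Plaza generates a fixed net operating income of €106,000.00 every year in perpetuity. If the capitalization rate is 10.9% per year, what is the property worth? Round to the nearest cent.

Level perpetuity: PV = C / r = €106,000.00 / 0.109 = €972,477.06

€972477.06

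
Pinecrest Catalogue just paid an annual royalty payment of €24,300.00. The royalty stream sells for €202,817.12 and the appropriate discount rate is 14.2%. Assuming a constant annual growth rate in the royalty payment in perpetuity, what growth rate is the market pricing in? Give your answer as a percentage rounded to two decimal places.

P = D₀(1+g)/(r−g) ⇒ P(r−g) = D₀(1+g) ⇒ g(P+D₀) = P·r − D₀
g = (P·r − D₀)/(P + D₀) = (€202,817.12×0.142 − €24,300.00) / (€202,817.12 + €24,300.00) = 0.019814

1.98%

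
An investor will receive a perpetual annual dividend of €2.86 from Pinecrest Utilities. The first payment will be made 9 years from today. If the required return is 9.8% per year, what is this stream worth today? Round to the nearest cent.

€13.81

Value at end of year 8: C / r = €2.86 / 0.098 = €29.1837
Discount to today: PV = €29.1837 / (1 + 0.098)^8 = €29.1837 / 2.112607 = €13.81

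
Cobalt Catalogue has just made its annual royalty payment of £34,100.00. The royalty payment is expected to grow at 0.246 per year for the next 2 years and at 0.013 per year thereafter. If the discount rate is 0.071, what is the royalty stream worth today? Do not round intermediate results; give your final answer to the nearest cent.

£891933.65

D_1 = 42488.60000
D_2 = 52940.79560
Terminal value at year 2: TV = D_2×(1+g_2)/(r−g_2) = 53629.02594/0.058 = 924638.37832
P_0 = D_1/(1+r)^1 + D_2/(1+r)^2 + TV/(1+r)^2
    = 39671.89542 + 46154.23128 + 806107.52216 = 891933.64886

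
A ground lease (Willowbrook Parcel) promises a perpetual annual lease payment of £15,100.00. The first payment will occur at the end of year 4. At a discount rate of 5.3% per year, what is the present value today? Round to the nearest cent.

Value at end of year 3: C / r = £15,100.00 / 0.053 = £284,905.6604
Discount to today: PV = £284,905.6604 / (1 + 0.053)^3 = £284,905.6604 / 1.167576 = £244,014.69

£244014.69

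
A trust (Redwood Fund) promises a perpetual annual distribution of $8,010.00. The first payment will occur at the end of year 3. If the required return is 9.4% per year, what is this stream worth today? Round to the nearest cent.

$71198.36

Value at end of year 2: C / r = $8,010.00 / 0.094 = $85,212.7660
Discount to today: PV = $85,212.7660 / (1 + 0.094)^2 = $85,212.7660 / 1.196836 = $71,198.36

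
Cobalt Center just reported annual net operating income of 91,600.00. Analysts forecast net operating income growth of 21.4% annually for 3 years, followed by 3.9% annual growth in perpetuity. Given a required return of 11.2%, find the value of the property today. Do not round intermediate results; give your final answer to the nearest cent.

D_1 = 111202.40000
D_2 = 134999.71360
D_3 = 163889.65231
Terminal value at year 3: TV = D_3×(1+g_2)/(r−g_2) = 170281.34875/0.073 = 2332621.21576
P_0 = D_1/(1+r)^1 + D_2/(1+r)^2 + D_3/(1+r)^3 + TV/(1+r)^3
    = 100002.15827 + 109175.01812 + 119189.27337 + 1696406.23336 = 2024772.68312

2024772.68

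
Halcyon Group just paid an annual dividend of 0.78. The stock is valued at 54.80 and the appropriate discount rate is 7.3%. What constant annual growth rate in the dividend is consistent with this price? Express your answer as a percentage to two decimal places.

P = D₀(1+g)/(r−g) ⇒ P(r−g) = D₀(1+g) ⇒ g(P+D₀) = P·r − D₀
g = (P·r − D₀)/(P + D₀) = (54.80×0.073 − 0.78) / (54.80 + 0.78) = 0.057942

5.79%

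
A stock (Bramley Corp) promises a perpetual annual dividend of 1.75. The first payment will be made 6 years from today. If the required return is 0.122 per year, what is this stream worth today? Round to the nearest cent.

Value at end of year 5: C / r = 1.75 / 0.122 = 14.3443
Discount to today: PV = 14.3443 / (1 + 0.122)^5 = 14.3443 / 1.778133 = 8.07

8.07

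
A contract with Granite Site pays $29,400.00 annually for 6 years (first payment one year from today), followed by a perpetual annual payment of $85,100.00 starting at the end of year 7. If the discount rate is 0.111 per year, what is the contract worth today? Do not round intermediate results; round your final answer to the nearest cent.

$531702.98

PV of 6-year annuity: $29,400.00 × [1 − (1+0.111)^−6] / 0.111 = 124020.33062
Perpetuity value at year 6: $85,100.00 / 0.111 = 766666.66667
PV of perpetuity: 766666.66667 / (1+0.111)^6 = 407682.64844
Total PV = 124020.33062 + 407682.64844 = 531702.97906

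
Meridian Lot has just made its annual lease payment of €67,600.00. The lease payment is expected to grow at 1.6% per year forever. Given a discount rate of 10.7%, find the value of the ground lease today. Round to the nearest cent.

D₁ = D₀ × (1 + g) = €67,600.00 × 1.016 = €68,681.6000
Growing perpetuity: P = D₁ / (r − g) = €68,681.6000 / (0.107 − 0.016) = €754,742.86

€754742.86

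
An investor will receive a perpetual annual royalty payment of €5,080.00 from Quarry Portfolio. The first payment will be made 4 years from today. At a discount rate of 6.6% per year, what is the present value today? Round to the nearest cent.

Value at end of year 3: C / r = €5,080.00 / 0.066 = €76,969.6970
Discount to today: PV = €76,969.6970 / (1 + 0.066)^3 = €76,969.6970 / 1.211355 = €63,540.14

€63540.14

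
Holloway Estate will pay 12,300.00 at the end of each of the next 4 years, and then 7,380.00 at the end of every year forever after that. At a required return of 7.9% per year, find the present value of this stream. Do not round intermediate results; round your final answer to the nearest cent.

PV of 4-year annuity: 12,300.00 × [1 − (1+0.079)^−4] / 0.079 = 40830.00586
Perpetuity value at year 4: 7,380.00 / 0.079 = 93417.72152
PV of perpetuity: 93417.72152 / (1+0.079)^4 = 68919.71801
Total PV = 40830.00586 + 68919.71801 = 109749.72386

109749.72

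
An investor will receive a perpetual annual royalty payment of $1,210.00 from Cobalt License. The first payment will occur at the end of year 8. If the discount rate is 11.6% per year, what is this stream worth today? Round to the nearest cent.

Value at end of year 7: C / r = $1,210.00 / 0.116 = $10,431.0345
Discount to today: PV = $10,431.0345 / (1 + 0.116)^7 = $10,431.0345 / 2.156003 = $4,838.14

$4838.14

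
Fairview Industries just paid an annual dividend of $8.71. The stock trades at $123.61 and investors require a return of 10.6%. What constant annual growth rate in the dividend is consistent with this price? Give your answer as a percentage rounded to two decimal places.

P = D₀(1+g)/(r−g) ⇒ P(r−g) = D₀(1+g) ⇒ g(P+D₀) = P·r − D₀
g = (P·r − D₀)/(P + D₀) = ($123.61×0.106 − $8.71) / ($123.61 + $8.71) = 0.033197

3.32%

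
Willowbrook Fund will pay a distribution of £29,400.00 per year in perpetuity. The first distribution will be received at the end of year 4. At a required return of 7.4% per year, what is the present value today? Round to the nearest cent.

Value at end of year 3: C / r = £29,400.00 / 0.074 = £397,297.2973
Discount to today: PV = £397,297.2973 / (1 + 0.074)^3 = £397,297.2973 / 1.238833 = £320,702.81

£320702.81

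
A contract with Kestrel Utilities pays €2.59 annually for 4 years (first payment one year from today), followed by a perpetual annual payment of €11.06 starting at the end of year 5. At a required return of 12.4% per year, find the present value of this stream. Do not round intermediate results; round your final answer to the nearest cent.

PV of 4-year annuity: €2.59 × [1 − (1+0.124)^−4] / 0.124 = 7.80092
Perpetuity value at year 4: €11.06 / 0.124 = 89.19355
PV of perpetuity: 89.19355 / (1+0.124)^4 = 55.88152
Total PV = 7.80092 + 55.88152 = 63.68244

€63.68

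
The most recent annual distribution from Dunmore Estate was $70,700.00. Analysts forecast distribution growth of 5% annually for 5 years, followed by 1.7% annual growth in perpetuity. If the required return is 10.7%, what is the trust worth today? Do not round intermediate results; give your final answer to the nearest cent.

$915848.39

D_1 = 74235.00000
D_2 = 77946.75000
D_3 = 81844.08750
D_4 = 85936.29187
D_5 = 90233.10647
Terminal value at year 5: TV = D_5×(1+g_2)/(r−g_2) = 91767.06928/0.09 = 1019634.10310
P_0 = D_1/(1+r)^1 + D_2/(1+r)^2 + D_3/(1+r)^3 + D_4/(1+r)^4 + D_5/(1+r)^5 + TV/(1+r)^5
    = 67059.62060 + 63606.68620 + 60331.54518 + 57225.04285 + 54278.49593 + 613347.00401 = 915848.39477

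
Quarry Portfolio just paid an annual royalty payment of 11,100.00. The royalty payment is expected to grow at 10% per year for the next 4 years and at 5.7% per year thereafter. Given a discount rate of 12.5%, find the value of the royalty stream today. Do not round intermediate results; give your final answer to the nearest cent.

D_1 = 12210.00000
D_2 = 13431.00000
D_3 = 14774.10000
D_4 = 16251.51000
Terminal value at year 4: TV = D_4×(1+g_2)/(r−g_2) = 17177.84607/0.068 = 252615.38338
P_0 = D_1/(1+r)^1 + D_2/(1+r)^2 + D_3/(1+r)^3 + D_4/(1+r)^4 + TV/(1+r)^4
    = 10853.33333 + 10612.14815 + 10376.32263 + 10145.73769 + 157706.54021 = 199694.08201

199694.08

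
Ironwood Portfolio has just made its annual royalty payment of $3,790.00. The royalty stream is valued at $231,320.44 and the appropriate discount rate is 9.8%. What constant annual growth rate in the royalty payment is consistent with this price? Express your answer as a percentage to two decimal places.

P = D₀(1+g)/(r−g) ⇒ P(r−g) = D₀(1+g) ⇒ g(P+D₀) = P·r − D₀
g = (P·r − D₀)/(P + D₀) = ($231,320.44×0.098 − $3,790.00) / ($231,320.44 + $3,790.00) = 0.080300

8.03%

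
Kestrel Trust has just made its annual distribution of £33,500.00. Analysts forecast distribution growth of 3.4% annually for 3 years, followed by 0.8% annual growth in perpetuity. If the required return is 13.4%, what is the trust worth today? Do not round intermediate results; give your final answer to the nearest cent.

D_1 = 34639.00000
D_2 = 35816.72600
D_3 = 37034.49468
Terminal value at year 3: TV = D_3×(1+g_2)/(r−g_2) = 37330.77064/0.126 = 296275.95747
P_0 = D_1/(1+r)^1 + D_2/(1+r)^2 + D_3/(1+r)^3 + TV/(1+r)^3
    = 30545.85538 + 27852.21734 + 25396.11352 + 203168.90814 = 286963.09437

£286963.09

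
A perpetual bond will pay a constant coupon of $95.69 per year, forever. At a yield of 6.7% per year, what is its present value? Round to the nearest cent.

Level perpetuity: PV = C / r = $95.69 / 0.067 = $1,428.21

$1428.21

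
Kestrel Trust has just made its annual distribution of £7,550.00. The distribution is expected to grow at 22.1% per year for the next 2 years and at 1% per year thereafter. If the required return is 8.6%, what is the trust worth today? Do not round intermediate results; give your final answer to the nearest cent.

£144863.57

D_1 = 9218.55000
D_2 = 11255.84955
Terminal value at year 2: TV = D_2×(1+g_2)/(r−g_2) = 11368.40805/0.076 = 149584.31639
P_0 = D_1/(1+r)^1 + D_2/(1+r)^2 + TV/(1+r)^2
    = 8488.53591 + 9543.74065 + 126831.29024 = 144863.56681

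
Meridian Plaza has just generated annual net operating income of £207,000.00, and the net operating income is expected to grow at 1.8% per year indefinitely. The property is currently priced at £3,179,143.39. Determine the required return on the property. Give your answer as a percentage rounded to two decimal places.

8.43%

D₁ = £207,000.00 × 1.018 = £210,726.0000
P = D₁/(r − g) ⇒ r = D₁/P + g = £210,726.0000/£3,179,143.39 + 0.018 = 0.066284 + 0.018 = 0.084284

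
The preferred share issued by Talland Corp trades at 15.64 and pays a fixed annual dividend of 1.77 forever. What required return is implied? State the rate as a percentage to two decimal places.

P = C/r ⇒ r = C/P = 1.77/15.64 = 0.113171

11.32%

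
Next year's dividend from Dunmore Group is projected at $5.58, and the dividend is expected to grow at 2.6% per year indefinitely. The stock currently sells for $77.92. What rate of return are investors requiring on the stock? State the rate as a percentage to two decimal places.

9.76%

P = D₁/(r − g) ⇒ r = D₁/P + g = $5.5800/$77.92 + 0.026 = 0.071612 + 0.026 = 0.097612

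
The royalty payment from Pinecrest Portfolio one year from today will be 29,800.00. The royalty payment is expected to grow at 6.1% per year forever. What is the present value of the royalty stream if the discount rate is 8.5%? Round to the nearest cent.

1241666.67

Growing perpetuity: P = D₁ / (r − g) = 29,800.0000 / (0.085 − 0.061) = 1,241,666.67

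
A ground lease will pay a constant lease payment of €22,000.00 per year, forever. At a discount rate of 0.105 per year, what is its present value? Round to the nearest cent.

€209523.81

Level perpetuity: PV = C / r = €22,000.00 / 0.105 = €209,523.81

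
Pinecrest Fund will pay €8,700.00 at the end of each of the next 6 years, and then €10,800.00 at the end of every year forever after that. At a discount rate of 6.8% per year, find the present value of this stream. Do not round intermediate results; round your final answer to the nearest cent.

PV of 6-year annuity: €8,700.00 × [1 − (1+0.068)^−6] / 0.068 = 41726.17821
Perpetuity value at year 6: €10,800.00 / 0.068 = 158823.52941
PV of perpetuity: 158823.52941 / (1+0.068)^6 = 107025.51508
Total PV = 41726.17821 + 107025.51508 = 148751.69329

€148751.69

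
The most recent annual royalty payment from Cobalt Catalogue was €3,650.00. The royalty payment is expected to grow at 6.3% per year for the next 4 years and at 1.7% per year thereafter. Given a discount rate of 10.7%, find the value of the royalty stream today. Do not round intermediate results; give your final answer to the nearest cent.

€48273.99

D_1 = 3879.95000
D_2 = 4124.38685
D_3 = 4384.22322
D_4 = 4660.42928
Terminal value at year 4: TV = D_4×(1+g_2)/(r−g_2) = 4739.65658/0.09 = 52662.85091
P_0 = D_1/(1+r)^1 + D_2/(1+r)^2 + D_3/(1+r)^3 + D_4/(1+r)^4 + TV/(1+r)^4
    = 3504.92322 + 3365.61281 + 3231.83958 + 3103.38344 + 35068.23293 = 48273.99198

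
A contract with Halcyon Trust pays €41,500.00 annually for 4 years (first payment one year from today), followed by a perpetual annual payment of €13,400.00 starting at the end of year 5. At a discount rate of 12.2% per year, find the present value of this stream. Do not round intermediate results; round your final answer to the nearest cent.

€194827.31

PV of 4-year annuity: €41,500.00 × [1 − (1+0.122)^−4] / 0.122 = 125520.88073
Perpetuity value at year 4: €13,400.00 / 0.122 = 109836.06557
PV of perpetuity: 109836.06557 / (1+0.122)^4 = 69306.43180
Total PV = 125520.88073 + 69306.43180 = 194827.31252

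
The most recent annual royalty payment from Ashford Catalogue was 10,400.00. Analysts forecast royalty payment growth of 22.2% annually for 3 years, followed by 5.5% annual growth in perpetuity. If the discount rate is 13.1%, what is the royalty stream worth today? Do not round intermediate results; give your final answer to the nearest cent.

D_1 = 12708.80000
D_2 = 15530.15360
D_3 = 18977.84770
Terminal value at year 3: TV = D_3×(1+g_2)/(r−g_2) = 20021.62932/0.076 = 263442.49109
P_0 = D_1/(1+r)^1 + D_2/(1+r)^2 + D_3/(1+r)^3 + TV/(1+r)^3
    = 11236.78161 + 12140.89047 + 13117.74373 + 182094.99521 = 218590.41103

218590.41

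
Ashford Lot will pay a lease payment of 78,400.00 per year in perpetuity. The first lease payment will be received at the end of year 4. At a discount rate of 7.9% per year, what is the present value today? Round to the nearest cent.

789995.54

Value at end of year 3: C / r = 78,400.00 / 0.079 = 992,405.0633
Discount to today: PV = 992,405.0633 / (1 + 0.079)^3 = 992,405.0633 / 1.256216 = 789,995.54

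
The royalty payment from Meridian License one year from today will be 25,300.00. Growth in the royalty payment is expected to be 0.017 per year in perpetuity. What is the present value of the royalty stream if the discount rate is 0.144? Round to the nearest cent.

199212.60

Growing perpetuity: P = D₁ / (r − g) = 25,300.0000 / (0.144 − 0.017) = 199,212.60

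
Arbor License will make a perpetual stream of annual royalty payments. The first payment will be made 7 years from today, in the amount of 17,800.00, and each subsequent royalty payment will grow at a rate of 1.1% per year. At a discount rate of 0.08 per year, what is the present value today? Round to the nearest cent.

Value at end of year 6: C₁ / (r − g) = 17,800.00 / (0.08 − 0.011) = 257,971.0145
Discount to today: PV = 257,971.0145 / (1 + 0.08)^6 = 257,971.0145 / 1.586874 = 162,565.50

162565.50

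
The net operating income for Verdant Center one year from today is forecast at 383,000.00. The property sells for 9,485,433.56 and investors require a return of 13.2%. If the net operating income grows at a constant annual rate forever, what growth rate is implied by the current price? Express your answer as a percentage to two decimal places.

9.16%

P = D₁/(r−g) ⇒ g = r − D₁/P = 0.132 − 383,000.00/9,485,433.56 = 0.091622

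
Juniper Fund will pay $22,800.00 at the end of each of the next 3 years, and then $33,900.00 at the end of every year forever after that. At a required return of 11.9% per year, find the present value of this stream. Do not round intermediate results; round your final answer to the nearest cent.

$258167.74

PV of 3-year annuity: $22,800.00 × [1 − (1+0.119)^−3] / 0.119 = 54855.99306
Perpetuity value at year 3: $33,900.00 / 0.119 = 284873.94958
PV of perpetuity: 284873.94958 / (1+0.119)^3 = 203311.74938
Total PV = 54855.99306 + 203311.74938 = 258167.74243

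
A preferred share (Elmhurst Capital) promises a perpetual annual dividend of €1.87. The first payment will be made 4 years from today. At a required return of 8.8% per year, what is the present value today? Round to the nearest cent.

€16.50

Value at end of year 3: C / r = €1.87 / 0.088 = €21.2500
Discount to today: PV = €21.2500 / (1 + 0.088)^3 = €21.2500 / 1.287913 = €16.50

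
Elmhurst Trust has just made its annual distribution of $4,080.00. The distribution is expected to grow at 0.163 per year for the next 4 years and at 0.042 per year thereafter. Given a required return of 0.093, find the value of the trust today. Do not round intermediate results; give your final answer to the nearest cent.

D_1 = 4745.04000
D_2 = 5518.48152
D_3 = 6417.99401
D_4 = 7464.12703
Terminal value at year 4: TV = D_4×(1+g_2)/(r−g_2) = 7777.62037/0.051 = 152502.36012
P_0 = D_1/(1+r)^1 + D_2/(1+r)^2 + D_3/(1+r)^3 + D_4/(1+r)^4 + TV/(1+r)^4
    = 4341.29918 + 4619.33298 + 4915.17315 + 5229.96008 + 106855.26288 = 125961.02826

$125961.03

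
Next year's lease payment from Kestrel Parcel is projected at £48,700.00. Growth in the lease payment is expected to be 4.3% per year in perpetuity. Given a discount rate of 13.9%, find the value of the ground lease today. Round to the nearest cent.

Growing perpetuity: P = D₁ / (r − g) = £48,700.0000 / (0.139 − 0.043) = £507,291.67

£507291.67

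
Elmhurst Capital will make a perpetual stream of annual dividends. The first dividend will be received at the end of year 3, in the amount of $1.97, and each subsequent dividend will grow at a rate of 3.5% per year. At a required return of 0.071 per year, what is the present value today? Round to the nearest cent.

$47.71

Value at end of year 2: C₁ / (r − g) = $1.97 / (0.071 − 0.035) = $54.7222
Discount to today: PV = $54.7222 / (1 + 0.071)^2 = $54.7222 / 1.147041 = $47.71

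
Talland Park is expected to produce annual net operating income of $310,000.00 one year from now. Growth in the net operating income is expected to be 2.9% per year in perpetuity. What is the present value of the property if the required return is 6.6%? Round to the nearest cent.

$8378378.38

Growing perpetuity: P = D₁ / (r − g) = $310,000.0000 / (0.066 − 0.029) = $8,378,378.38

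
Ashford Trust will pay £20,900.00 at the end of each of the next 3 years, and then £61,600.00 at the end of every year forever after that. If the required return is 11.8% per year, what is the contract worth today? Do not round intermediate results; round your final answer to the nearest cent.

£423942.42

PV of 3-year annuity: £20,900.00 × [1 − (1+0.118)^−3] / 0.118 = 50371.29986
Perpetuity value at year 3: £61,600.00 / 0.118 = 522033.89831
PV of perpetuity: 522033.89831 / (1+0.118)^3 = 373571.11978
Total PV = 50371.29986 + 373571.11978 = 423942.41964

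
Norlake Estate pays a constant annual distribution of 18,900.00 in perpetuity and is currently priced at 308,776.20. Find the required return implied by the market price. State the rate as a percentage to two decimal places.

P = C/r ⇒ r = C/P = 18,900.00/308,776.20 = 0.061209

6.12%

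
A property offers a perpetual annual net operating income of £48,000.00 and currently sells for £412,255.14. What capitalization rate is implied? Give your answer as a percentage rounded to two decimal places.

11.64%

P = C/r ⇒ r = C/P = £48,000.00/£412,255.14 = 0.116433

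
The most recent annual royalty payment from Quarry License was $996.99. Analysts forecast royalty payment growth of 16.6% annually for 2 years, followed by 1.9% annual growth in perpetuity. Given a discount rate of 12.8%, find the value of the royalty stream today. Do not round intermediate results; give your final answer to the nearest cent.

$12054.91

D_1 = 1162.49034
D_2 = 1355.46374
Terminal value at year 2: TV = D_2×(1+g_2)/(r−g_2) = 1381.21755/0.109 = 12671.72062
P_0 = D_1/(1+r)^1 + D_2/(1+r)^2 + TV/(1+r)^2
    = 1030.57654 + 1065.29455 + 9959.03801 = 12054.90910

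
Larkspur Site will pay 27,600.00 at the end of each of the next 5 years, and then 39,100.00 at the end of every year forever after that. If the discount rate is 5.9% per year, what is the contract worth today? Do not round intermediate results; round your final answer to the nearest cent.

614137.61

PV of 5-year annuity: 27,600.00 × [1 − (1+0.059)^−5] / 0.059 = 116578.20226
Perpetuity value at year 5: 39,100.00 / 0.059 = 662711.86441
PV of perpetuity: 662711.86441 / (1+0.059)^5 = 497559.41120
Total PV = 116578.20226 + 497559.41120 = 614137.61346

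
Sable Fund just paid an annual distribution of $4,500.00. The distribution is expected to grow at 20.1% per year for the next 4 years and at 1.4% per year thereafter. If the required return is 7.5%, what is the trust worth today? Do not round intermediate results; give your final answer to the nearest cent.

$140465.36

D_1 = 5404.50000
D_2 = 6490.80450
D_3 = 7795.45620
D_4 = 9362.34290
Terminal value at year 4: TV = D_4×(1+g_2)/(r−g_2) = 9493.41570/0.061 = 155629.76561
P_0 = D_1/(1+r)^1 + D_2/(1+r)^2 + D_3/(1+r)^3 + D_4/(1+r)^4 + TV/(1+r)^4
    = 5027.44186 + 5616.70481 + 6275.03487 + 7010.52732 + 116535.65094 = 140465.35980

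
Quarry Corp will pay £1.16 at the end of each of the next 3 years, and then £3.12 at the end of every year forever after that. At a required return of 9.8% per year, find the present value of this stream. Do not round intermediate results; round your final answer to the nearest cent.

PV of 3-year annuity: £1.16 × [1 − (1+0.098)^−3] / 0.098 = 2.89494
Perpetuity value at year 3: £3.12 / 0.098 = 31.83673
PV of perpetuity: 31.83673 / (1+0.098)^3 = 24.05036
Total PV = 2.89494 + 24.05036 = 26.94529

£26.95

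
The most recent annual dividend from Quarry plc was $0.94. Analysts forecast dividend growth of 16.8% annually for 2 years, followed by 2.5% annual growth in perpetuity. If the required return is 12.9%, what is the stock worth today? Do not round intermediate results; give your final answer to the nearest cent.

D_1 = 1.09792
D_2 = 1.28237
Terminal value at year 2: TV = D_2×(1+g_2)/(r−g_2) = 1.31443/0.104 = 12.63875
P_0 = D_1/(1+r)^1 + D_2/(1+r)^2 + TV/(1+r)^2
    = 0.97247 + 1.00606 + 9.91554 = 11.89407

$11.89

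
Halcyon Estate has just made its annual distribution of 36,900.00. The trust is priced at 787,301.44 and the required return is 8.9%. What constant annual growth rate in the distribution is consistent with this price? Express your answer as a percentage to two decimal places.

4.02%

P = D₀(1+g)/(r−g) ⇒ P(r−g) = D₀(1+g) ⇒ g(P+D₀) = P·r − D₀
g = (P·r − D₀)/(P + D₀) = (787,301.44×0.089 − 36,900.00) / (787,301.44 + 36,900.00) = 0.040245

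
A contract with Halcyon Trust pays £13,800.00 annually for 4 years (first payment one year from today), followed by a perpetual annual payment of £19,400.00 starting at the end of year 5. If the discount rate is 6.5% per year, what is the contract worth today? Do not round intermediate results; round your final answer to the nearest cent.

PV of 4-year annuity: £13,800.00 × [1 − (1+0.065)^−4] / 0.065 = 47276.02070
Perpetuity value at year 4: £19,400.00 / 0.065 = 298461.53846
PV of perpetuity: 298461.53846 / (1+0.065)^4 = 232001.04559
Total PV = 47276.02070 + 232001.04559 = 279277.06629

£279277.07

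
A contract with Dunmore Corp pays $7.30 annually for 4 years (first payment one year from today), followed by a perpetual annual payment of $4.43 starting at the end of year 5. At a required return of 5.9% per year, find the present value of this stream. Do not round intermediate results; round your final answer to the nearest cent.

$85.05

PV of 4-year annuity: $7.30 × [1 − (1+0.059)^−4] / 0.059 = 25.35330
Perpetuity value at year 4: $4.43 / 0.059 = 75.08475
PV of perpetuity: 75.08475 / (1+0.059)^4 = 59.69911
Total PV = 25.35330 + 59.69911 = 85.05241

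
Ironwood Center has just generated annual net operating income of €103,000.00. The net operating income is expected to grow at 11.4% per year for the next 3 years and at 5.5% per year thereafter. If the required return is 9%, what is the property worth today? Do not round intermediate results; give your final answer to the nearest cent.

€3637153.22

D_1 = 114742.00000
D_2 = 127822.58800
D_3 = 142394.36303
Terminal value at year 3: TV = D_3×(1+g_2)/(r−g_2) = 150226.05300/0.035 = 4292172.94282
P_0 = D_1/(1+r)^1 + D_2/(1+r)^2 + D_3/(1+r)^3 + TV/(1+r)^3
    = 105267.88991 + 107585.71501 + 109954.57479 + 3314345.04001 = 3637153.21971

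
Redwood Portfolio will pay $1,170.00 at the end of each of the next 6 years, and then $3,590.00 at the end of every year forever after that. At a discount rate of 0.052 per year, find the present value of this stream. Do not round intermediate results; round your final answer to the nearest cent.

PV of 6-year annuity: $1,170.00 × [1 − (1+0.052)^−6] / 0.052 = 5900.76478
Perpetuity value at year 6: $3,590.00 / 0.052 = 69038.46154
PV of perpetuity: 69038.46154 / (1+0.052)^6 = 50932.69611
Total PV = 5900.76478 + 50932.69611 = 56833.46089

$56833.46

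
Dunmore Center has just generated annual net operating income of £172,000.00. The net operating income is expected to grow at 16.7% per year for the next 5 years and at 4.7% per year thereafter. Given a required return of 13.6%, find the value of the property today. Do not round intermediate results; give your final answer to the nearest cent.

D_1 = 200724.00000
D_2 = 234244.90800
D_3 = 273363.80764
D_4 = 319015.56351
D_5 = 372291.16262
Terminal value at year 5: TV = D_5×(1+g_2)/(r−g_2) = 389788.84726/0.089 = 4379649.96922
P_0 = D_1/(1+r)^1 + D_2/(1+r)^2 + D_3/(1+r)^3 + D_4/(1+r)^4 + D_5/(1+r)^5 + TV/(1+r)^5
    = 176693.66197 + 181515.40803 + 186468.73342 + 191557.22879 + 196784.58275 + 2314982.67567 = 3248002.29063

£3248002.29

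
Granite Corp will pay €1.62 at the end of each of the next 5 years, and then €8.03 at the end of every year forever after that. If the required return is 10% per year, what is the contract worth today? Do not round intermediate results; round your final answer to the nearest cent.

PV of 5-year annuity: €1.62 × [1 − (1+0.1)^−5] / 0.1 = 6.14107
Perpetuity value at year 5: €8.03 / 0.1 = 80.30000
PV of perpetuity: 80.30000 / (1+0.1)^5 = 49.85998
Total PV = 6.14107 + 49.85998 = 56.00106

€56.00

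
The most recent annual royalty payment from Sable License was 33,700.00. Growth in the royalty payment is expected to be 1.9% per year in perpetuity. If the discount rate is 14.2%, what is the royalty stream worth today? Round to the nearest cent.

D₁ = D₀ × (1 + g) = 33,700.00 × 1.019 = 34,340.3000
Growing perpetuity: P = D₁ / (r − g) = 34,340.3000 / (0.142 − 0.019) = 279,189.43

279189.43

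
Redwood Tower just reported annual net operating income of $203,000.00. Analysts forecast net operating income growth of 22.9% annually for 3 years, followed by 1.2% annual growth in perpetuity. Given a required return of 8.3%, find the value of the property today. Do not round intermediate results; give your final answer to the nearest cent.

$5016974.92

D_1 = 249487.00000
D_2 = 306619.52300
D_3 = 376835.39377
Terminal value at year 3: TV = D_3×(1+g_2)/(r−g_2) = 381357.41849/0.071 = 5371231.24637
P_0 = D_1/(1+r)^1 + D_2/(1+r)^2 + D_3/(1+r)^3 + TV/(1+r)^3
    = 230366.57433 + 261422.45600 + 296665.00317 + 4228520.89020 = 5016974.92370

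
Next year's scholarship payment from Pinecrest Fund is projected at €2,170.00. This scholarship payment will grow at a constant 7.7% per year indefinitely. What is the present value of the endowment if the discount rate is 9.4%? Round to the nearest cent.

Growing perpetuity: P = D₁ / (r − g) = €2,170.0000 / (0.094 − 0.077) = €127,647.06

€127647.06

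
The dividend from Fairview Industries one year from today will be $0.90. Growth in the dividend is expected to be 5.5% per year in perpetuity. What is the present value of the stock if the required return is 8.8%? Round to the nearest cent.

Growing perpetuity: P = D₁ / (r − g) = $0.9000 / (0.088 − 0.055) = $27.27

$27.27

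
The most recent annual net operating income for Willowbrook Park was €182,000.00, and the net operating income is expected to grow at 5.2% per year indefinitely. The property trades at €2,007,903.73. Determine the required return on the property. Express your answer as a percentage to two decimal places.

D₁ = €182,000.00 × 1.052 = €191,464.0000
P = D₁/(r − g) ⇒ r = D₁/P + g = €191,464.0000/€2,007,903.73 + 0.052 = 0.095355 + 0.052 = 0.147355

14.74%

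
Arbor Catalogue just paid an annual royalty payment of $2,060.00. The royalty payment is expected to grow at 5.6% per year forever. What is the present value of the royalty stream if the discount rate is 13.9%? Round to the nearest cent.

D₁ = D₀ × (1 + g) = $2,060.00 × 1.056 = $2,175.3600
Growing perpetuity: P = D₁ / (r − g) = $2,175.3600 / (0.139 − 0.056) = $26,209.16

$26209.16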